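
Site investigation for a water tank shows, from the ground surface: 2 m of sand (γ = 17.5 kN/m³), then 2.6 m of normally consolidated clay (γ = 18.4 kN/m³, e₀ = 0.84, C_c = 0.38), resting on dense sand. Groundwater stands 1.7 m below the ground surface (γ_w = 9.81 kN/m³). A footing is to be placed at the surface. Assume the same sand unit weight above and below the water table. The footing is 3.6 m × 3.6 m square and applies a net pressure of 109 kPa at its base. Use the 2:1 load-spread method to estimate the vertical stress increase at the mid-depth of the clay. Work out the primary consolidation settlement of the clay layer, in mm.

Mid-depth of clay below the ground surface: z = 2 + 2.6/2 = 3.3 m.
Total vertical stress at mid-clay: σ_v = 17.5×2 + 18.4×1.3 = 58.92 kPa.
Pore pressure: u = 9.81×(3.3 − 1.7) = 15.696 kPa.
Initial effective stress: σ'_0 = σ_v − u = 58.92 − 15.696 = 43.224 kPa.
Stress increase at mid-clay by the 2:1 spreading method:
Δσ = qBL/((B+z)(L+z)) = 109×3.6×3.6/((3.6+3.3)(3.6+3.3)) = 29.671 kPa
Final effective stress: σ'_f = σ'_0 + Δσ = 43.224 + 29.671 = 72.895 kPa.
Normally consolidated clay, so the full stress increment lies on the virgin compression line:
S_c = C_c·H/(1+e₀)·log₁₀(σ'_f/σ'_0) = 0.38×2.6/(1+0.84)×log₁₀(72.895/43.224)
    = 0.53696 × 0.22697 = 0.1219 m

S_c ≈ 122 mm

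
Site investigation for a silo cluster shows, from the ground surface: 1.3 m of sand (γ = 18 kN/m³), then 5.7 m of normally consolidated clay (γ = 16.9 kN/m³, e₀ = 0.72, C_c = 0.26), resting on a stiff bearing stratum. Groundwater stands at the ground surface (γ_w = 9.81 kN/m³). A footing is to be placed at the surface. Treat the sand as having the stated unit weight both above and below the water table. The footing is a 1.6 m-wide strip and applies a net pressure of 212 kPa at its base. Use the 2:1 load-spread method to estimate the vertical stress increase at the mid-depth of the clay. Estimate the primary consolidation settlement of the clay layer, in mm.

Mid-depth of clay below the ground surface: z = 1.3 + 5.7/2 = 4.15 m.
Total vertical stress at mid-clay: σ_v = 18×1.3 + 16.9×2.85 = 71.565 kPa.
Pore pressure: u = 9.81×(4.15 − 0) = 40.712 kPa.
Initial effective stress: σ'_0 = σ_v − u = 71.565 − 40.712 = 30.853 kPa.
Stress increase at mid-clay by the 2:1 spreading method:
Δσ = qB/(B+z) = 212×1.6/(1.6+4.15) = 58.991 kPa
Final effective stress: σ'_f = σ'_0 + Δσ = 30.853 + 58.991 = 89.844 kPa.
Normally consolidated clay, so the full stress increment lies on the virgin compression line:
S_c = C_c·H/(1+e₀)·log₁₀(σ'_f/σ'_0) = 0.26×5.7/(1+0.72)×log₁₀(89.844/30.853)
    = 0.86163 × 0.46419 = 0.4 m

S_c ≈ 400 mm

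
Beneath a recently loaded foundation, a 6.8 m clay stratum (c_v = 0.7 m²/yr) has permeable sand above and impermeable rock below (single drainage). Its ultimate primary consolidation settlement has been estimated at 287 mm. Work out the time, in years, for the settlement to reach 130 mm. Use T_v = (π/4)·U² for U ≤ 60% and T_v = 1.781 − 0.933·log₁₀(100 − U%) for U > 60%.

t ≈ 10.6 years

Drainage path length: H_d = H = 6.8 m (single drainage).
U = S(t)/S_ult = 130/287 = 0.453.
U ≤ 60%: T_v = (π/4)·U² = (π/4)×0.45296² = 0.16114.
t = T_v·H_d²/c_v = 0.16114×6.8²/0.7 = 10.64 years.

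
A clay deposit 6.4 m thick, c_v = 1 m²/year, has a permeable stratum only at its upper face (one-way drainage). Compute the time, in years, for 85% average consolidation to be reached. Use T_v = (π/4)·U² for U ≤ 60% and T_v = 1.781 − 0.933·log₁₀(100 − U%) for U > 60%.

t ≈ 28 years

Drainage path length: H_d = H = 6.4 m (single drainage).
U > 60%: T_v = 1.781 − 0.933·log₁₀(100 − 85) = 0.68371.
t = T_v·H_d²/c_v = 0.68371×6.4²/1 = 28 years.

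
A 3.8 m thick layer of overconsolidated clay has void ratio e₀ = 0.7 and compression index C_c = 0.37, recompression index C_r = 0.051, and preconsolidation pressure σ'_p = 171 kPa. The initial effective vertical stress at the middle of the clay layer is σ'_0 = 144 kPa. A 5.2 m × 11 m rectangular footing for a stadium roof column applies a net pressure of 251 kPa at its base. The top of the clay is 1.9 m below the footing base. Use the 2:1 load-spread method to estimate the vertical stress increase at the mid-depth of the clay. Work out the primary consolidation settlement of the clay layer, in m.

S_c ≈ 0.147 m

Mid-depth of clay below the footing base: z = 1.9 + 3.8/2 = 3.8 m.
Stress increase at mid-clay by the 2:1 spreading method:
Δσ = qBL/((B+z)(L+z)) = 251×5.2×11/((5.2+3.8)(11+3.8)) = 107.79 kPa
Final effective stress: σ'_f = 144 + 107.79 = 251.79 kPa.
σ'_f = 251.79 > σ'_p = 171 kPa, so the stress path crosses the preconsolidation pressure — recompression up to σ'_p, then virgin compression beyond:
S_c = H/(1+e₀)·[C_r·log₁₀(σ'_p/σ'_0) + C_c·log₁₀(σ'_f/σ'_p)]
    = 3.8/1.7 × [0.051×log₁₀(171/144) + 0.37×log₁₀(251.79/171)]
    = 2.2353 × [0.0038063 + 0.062176] = 0.1475 m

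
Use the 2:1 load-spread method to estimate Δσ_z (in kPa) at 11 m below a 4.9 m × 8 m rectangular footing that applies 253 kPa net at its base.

Δσ_z ≈ 32.8 kPa

By the 2:1 method the load spreads at 1 horizontal : 2 vertical, so at depth z the loaded area has grown by z in each plan dimension:
Δσ = qBL/((B+z)(L+z)) = 253×4.9×8/((4.9+11)(8+11)) = 32.829 kPa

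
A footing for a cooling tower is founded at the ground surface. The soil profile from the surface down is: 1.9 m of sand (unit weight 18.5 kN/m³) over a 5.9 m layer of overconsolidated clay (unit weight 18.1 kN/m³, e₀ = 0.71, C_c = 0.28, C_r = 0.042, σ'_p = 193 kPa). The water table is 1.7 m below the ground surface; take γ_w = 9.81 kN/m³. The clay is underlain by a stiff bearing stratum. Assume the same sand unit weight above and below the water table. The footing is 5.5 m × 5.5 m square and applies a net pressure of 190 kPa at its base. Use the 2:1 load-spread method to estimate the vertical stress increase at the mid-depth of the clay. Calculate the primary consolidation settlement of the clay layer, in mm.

Mid-depth of clay below the ground surface: z = 1.9 + 5.9/2 = 4.85 m.
Total vertical stress at mid-clay: σ_v = 18.5×1.9 + 18.1×2.95 = 88.545 kPa.
Pore pressure: u = 9.81×(4.85 − 1.7) = 30.902 kPa.
Initial effective stress: σ'_0 = σ_v − u = 88.545 − 30.902 = 57.643 kPa.
Stress increase at mid-clay by the 2:1 spreading method:
Δσ = qBL/((B+z)(L+z)) = 190×5.5×5.5/((5.5+4.85)(5.5+4.85)) = 53.654 kPa
Final effective stress: σ'_f = 57.643 + 53.654 = 111.3 kPa.
σ'_f = 111.3 ≤ σ'_p = 193 kPa, so the clay remains overconsolidated and only the recompression index applies:
S_c = C_r·H/(1+e₀)·log₁₀(σ'_f/σ'_0) = 0.042×5.9/1.71×log₁₀(111.3/57.643)
    = 0.14491 × 0.28575 = 0.04141 m

S_c ≈ 41.4 mm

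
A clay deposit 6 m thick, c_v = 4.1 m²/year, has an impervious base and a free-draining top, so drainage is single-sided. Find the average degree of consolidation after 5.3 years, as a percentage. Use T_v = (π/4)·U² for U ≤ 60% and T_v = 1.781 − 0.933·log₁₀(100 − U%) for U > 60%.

Drainage path length: H_d = H = 6 m (single drainage).
T_v = c_v·t/H_d² = 4.1×5.3/6² = 0.60361.
T_v = 0.60361 corresponds to the U > 60% branch:
U = 1 − 10^((1.781 − T_v)/0.933)/100 = 0.8172

U ≈ 81.7 %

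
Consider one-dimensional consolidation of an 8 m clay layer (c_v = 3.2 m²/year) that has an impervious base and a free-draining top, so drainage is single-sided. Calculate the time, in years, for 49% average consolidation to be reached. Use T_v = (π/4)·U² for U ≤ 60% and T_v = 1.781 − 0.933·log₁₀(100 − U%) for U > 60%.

t ≈ 3.77 years

Drainage path length: H_d = H = 8 m (single drainage).
U ≤ 60%: T_v = (π/4)·U² = (π/4)×0.49² = 0.18857.
t = T_v·H_d²/c_v = 0.18857×8²/3.2 = 3.771 years.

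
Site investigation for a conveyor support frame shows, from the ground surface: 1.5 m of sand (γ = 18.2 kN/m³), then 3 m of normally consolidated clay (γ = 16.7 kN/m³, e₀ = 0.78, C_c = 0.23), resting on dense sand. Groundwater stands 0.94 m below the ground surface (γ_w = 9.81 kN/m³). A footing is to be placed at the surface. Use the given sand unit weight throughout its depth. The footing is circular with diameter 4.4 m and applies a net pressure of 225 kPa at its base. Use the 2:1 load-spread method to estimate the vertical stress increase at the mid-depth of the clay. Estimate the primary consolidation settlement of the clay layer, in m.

S_c ≈ 0.21 m

Mid-depth of clay below the ground surface: z = 1.5 + 3/2 = 3 m.
Total vertical stress at mid-clay: σ_v = 18.2×1.5 + 16.7×1.5 = 52.35 kPa.
Pore pressure: u = 9.81×(3 − 0.94) = 20.209 kPa.
Initial effective stress: σ'_0 = σ_v − u = 52.35 − 20.209 = 32.141 kPa.
Stress increase at mid-clay by the 2:1 spreading method:
Δσ ≈ qD²/(D+z)² = 225×4.4²/(4.4+3)² = 79.547 kPa
Final effective stress: σ'_f = σ'_0 + Δσ = 32.141 + 79.547 = 111.69 kPa.
Normally consolidated clay, so the full stress increment lies on the virgin compression line:
S_c = C_c·H/(1+e₀)·log₁₀(σ'_f/σ'_0) = 0.23×3/(1+0.78)×log₁₀(111.69/32.141)
    = 0.38764 × 0.54095 = 0.2097 m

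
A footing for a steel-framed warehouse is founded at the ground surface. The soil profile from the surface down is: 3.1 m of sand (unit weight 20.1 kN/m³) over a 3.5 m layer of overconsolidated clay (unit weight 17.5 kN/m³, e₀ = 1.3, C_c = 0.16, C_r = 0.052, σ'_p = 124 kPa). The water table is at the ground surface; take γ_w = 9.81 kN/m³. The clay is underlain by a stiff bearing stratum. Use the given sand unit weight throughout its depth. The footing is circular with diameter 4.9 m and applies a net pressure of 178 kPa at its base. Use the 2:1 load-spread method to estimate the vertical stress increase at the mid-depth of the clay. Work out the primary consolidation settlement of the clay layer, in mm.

Mid-depth of clay below the ground surface: z = 3.1 + 3.5/2 = 4.85 m.
Total vertical stress at mid-clay: σ_v = 20.1×3.1 + 17.5×1.75 = 92.935 kPa.
Pore pressure: u = 9.81×(4.85 − 0) = 47.578 kPa.
Initial effective stress: σ'_0 = σ_v − u = 92.935 − 47.578 = 45.357 kPa.
Stress increase at mid-clay by the 2:1 spreading method:
Δσ ≈ qD²/(D+z)² = 178×4.9²/(4.9+4.85)² = 44.958 kPa
Final effective stress: σ'_f = 45.357 + 44.958 = 90.315 kPa.
σ'_f = 90.315 ≤ σ'_p = 124 kPa, so the clay remains overconsolidated and only the recompression index applies:
S_c = C_r·H/(1+e₀)·log₁₀(σ'_f/σ'_0) = 0.052×3.5/2.3×log₁₀(90.315/45.357)
    = 0.079128 × 0.29912 = 0.02367 m

S_c ≈ 23.7 mm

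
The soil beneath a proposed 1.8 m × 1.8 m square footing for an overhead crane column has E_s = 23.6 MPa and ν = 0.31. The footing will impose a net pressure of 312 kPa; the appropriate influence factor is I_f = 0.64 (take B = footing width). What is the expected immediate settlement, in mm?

Immediate (elastic) settlement: S_e = q·B·(1−ν²)/E_s · I_f.
E_s = 23.6 MPa = 23600 kPa.
S_e = 312 × 1.8 × (1 − 0.31²) / 23600 × 0.64
    = 312 × 1.8 × 0.9039 / 23600 × 0.64
    = 0.01377 m = 13.77 mm

S_e ≈ 13.8 mm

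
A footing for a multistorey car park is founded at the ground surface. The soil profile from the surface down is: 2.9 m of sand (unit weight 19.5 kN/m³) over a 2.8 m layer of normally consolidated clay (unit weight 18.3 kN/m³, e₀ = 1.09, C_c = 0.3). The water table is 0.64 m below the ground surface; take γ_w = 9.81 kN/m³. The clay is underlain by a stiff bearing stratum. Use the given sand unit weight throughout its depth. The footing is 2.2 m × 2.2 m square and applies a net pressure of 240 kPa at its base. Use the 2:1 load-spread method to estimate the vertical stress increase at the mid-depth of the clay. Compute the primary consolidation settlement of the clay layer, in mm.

S_c ≈ 81.4 mm

Mid-depth of clay below the ground surface: z = 2.9 + 2.8/2 = 4.3 m.
Total vertical stress at mid-clay: σ_v = 19.5×2.9 + 18.3×1.4 = 82.17 kPa.
Pore pressure: u = 9.81×(4.3 − 0.64) = 35.905 kPa.
Initial effective stress: σ'_0 = σ_v − u = 82.17 − 35.905 = 46.265 kPa.
Stress increase at mid-clay by the 2:1 spreading method:
Δσ = qBL/((B+z)(L+z)) = 240×2.2×2.2/((2.2+4.3)(2.2+4.3)) = 27.493 kPa
Final effective stress: σ'_f = σ'_0 + Δσ = 46.265 + 27.493 = 73.758 kPa.
Normally consolidated clay, so the full stress increment lies on the virgin compression line:
S_c = C_c·H/(1+e₀)·log₁₀(σ'_f/σ'_0) = 0.3×2.8/(1+1.09)×log₁₀(73.758/46.265)
    = 0.40191 × 0.20256 = 0.08141 m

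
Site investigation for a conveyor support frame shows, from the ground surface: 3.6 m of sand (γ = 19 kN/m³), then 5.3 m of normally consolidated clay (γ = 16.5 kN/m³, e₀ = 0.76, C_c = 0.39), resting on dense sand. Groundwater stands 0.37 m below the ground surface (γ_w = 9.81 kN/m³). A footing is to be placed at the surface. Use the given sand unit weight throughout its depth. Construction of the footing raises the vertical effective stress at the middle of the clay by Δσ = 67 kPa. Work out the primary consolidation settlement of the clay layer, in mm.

S_c ≈ 409 mm

Mid-depth of clay below the ground surface: z = 3.6 + 5.3/2 = 6.25 m.
Total vertical stress at mid-clay: σ_v = 19×3.6 + 16.5×2.65 = 112.12 kPa.
Pore pressure: u = 9.81×(6.25 − 0.37) = 57.683 kPa.
Initial effective stress: σ'_0 = σ_v − u = 112.12 − 57.683 = 54.437 kPa.
Final effective stress: σ'_f = σ'_0 + Δσ = 54.437 + 67 = 121.44 kPa.
Normally consolidated clay, so the full stress increment lies on the virgin compression line:
S_c = C_c·H/(1+e₀)·log₁₀(σ'_f/σ'_0) = 0.39×5.3/(1+0.76)×log₁₀(121.44/54.437)
    = 1.1744 × 0.34847 = 0.4092 m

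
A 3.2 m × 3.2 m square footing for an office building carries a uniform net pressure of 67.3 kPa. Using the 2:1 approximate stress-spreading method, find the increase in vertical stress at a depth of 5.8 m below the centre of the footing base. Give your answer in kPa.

By the 2:1 method the load spreads at 1 horizontal : 2 vertical, so at depth z the loaded area has grown by z in each plan dimension:
Δσ = qBL/((B+z)(L+z)) = 67.3×3.2×3.2/((3.2+5.8)(3.2+5.8)) = 8.508 kPa

Δσ_z ≈ 8.51 kPa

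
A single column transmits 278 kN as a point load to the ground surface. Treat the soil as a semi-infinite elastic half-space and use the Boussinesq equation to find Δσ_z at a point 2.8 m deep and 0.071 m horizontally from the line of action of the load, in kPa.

Δσ_z ≈ 16.9 kPa

Boussinesq vertical stress below a point load on an elastic half-space:
Δσ_z = 3P/(2πz²) · [1 + (r/z)²]^(−5/2)
r/z = 0.071/2.8 = 0.025357; [1+(r/z)²]^(−5/2) = 0.99839.
Δσ_z = 3×278/(2π×2.8²) × 0.99839 = 16.931 × 0.99839 = 16.9 kPa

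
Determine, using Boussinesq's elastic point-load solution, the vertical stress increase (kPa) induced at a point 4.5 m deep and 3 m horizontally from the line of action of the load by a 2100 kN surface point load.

Boussinesq vertical stress below a point load on an elastic half-space:
Δσ_z = 3P/(2πz²) · [1 + (r/z)²]^(−5/2)
r/z = 3/4.5 = 0.66667; [1+(r/z)²]^(−5/2) = 0.39879.
Δσ_z = 3×2100/(2π×4.5²) × 0.39879 = 49.515 × 0.39879 = 19.75 kPa

Δσ_z ≈ 19.7 kPa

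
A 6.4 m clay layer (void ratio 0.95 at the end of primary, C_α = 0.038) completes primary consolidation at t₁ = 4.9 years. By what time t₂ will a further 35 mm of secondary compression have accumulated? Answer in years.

t₂ ≈ 9.35 years

S_s = C_α·H/(1+e_p)·log₁₀(t₂/t₁) ⇒ log₁₀(t₂/t₁) = S_s·(1+e_p)/(C_α·H).
log₁₀(t₂/t₁) = 0.035 × (1+0.95) / (0.038×6.4) = 0.2806
t₂ = t₁ × 10^0.2806 = 4.9 × 1.908 = 9.35 years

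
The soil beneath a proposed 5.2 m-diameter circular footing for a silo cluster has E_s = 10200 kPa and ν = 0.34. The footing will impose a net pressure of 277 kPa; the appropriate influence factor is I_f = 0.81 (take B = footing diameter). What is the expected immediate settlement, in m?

Immediate (elastic) settlement: S_e = q·B·(1−ν²)/E_s · I_f.
S_e = 277 × 5.2 × (1 − 0.34²) / 10200 × 0.81
    = 277 × 5.2 × 0.8844 / 10200 × 0.81
    = 0.1012 m

S_e ≈ 0.101 m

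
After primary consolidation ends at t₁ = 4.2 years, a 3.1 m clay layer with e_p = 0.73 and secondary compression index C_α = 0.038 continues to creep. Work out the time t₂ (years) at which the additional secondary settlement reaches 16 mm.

t₂ ≈ 7.21 years

S_s = C_α·H/(1+e_p)·log₁₀(t₂/t₁) ⇒ log₁₀(t₂/t₁) = S_s·(1+e_p)/(C_α·H).
log₁₀(t₂/t₁) = 0.016 × (1+0.73) / (0.038×3.1) = 0.235
t₂ = t₁ × 10^0.235 = 4.2 × 1.718 = 7.215 years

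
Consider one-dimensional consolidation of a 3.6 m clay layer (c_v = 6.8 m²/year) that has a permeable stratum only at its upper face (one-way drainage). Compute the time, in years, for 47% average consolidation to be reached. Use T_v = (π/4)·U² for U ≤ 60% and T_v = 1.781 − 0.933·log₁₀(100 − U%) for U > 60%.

Drainage path length: H_d = H = 3.6 m (single drainage).
U ≤ 60%: T_v = (π/4)·U² = (π/4)×0.47² = 0.17349.
t = T_v·H_d²/c_v = 0.17349×3.6²/6.8 = 0.3307 years.

t ≈ 0.331 years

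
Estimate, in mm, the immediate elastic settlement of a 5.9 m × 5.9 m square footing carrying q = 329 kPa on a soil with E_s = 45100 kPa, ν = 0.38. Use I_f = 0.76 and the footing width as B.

S_e ≈ 28 mm

Immediate (elastic) settlement: S_e = q·B·(1−ν²)/E_s · I_f.
S_e = 329 × 5.9 × (1 − 0.38²) / 45100 × 0.76
    = 329 × 5.9 × 0.8556 / 45100 × 0.76
    = 0.02799 m = 27.99 mm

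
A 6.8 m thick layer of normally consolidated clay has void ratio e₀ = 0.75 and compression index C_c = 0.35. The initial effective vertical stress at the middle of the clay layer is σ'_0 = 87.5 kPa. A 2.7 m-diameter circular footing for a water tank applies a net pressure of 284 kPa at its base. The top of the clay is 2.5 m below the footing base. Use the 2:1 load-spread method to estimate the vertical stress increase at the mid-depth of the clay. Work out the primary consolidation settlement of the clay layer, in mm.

Mid-depth of clay below the footing base: z = 2.5 + 6.8/2 = 5.9 m.
Stress increase at mid-clay by the 2:1 spreading method:
Δσ ≈ qD²/(D+z)² = 284×2.7²/(2.7+5.9)² = 27.993 kPa
Final effective stress: σ'_f = σ'_0 + Δσ = 87.5 + 27.993 = 115.49 kPa.
Normally consolidated clay, so the full stress increment lies on the virgin compression line:
S_c = C_c·H/(1+e₀)·log₁₀(σ'_f/σ'_0) = 0.35×6.8/(1+0.75)×log₁₀(115.49/87.5)
    = 1.36 × 0.12054 = 0.1639 m

S_c ≈ 164 mm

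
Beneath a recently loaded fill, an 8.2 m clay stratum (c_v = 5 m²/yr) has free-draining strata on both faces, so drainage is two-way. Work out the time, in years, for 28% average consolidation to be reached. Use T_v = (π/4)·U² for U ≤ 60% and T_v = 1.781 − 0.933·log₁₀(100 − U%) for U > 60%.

t ≈ 0.207 years

Drainage path length: H_d = H/2 = 4.1 m (double drainage).
U ≤ 60%: T_v = (π/4)·U² = (π/4)×0.28² = 0.061575.
t = T_v·H_d²/c_v = 0.061575×4.1²/5 = 0.207 years.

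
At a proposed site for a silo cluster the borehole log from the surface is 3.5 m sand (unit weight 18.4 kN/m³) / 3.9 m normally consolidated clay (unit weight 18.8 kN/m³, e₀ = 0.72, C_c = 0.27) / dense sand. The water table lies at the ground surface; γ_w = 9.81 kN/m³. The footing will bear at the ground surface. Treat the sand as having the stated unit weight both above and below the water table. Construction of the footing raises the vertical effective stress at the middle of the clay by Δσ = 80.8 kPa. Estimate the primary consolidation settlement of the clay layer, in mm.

Mid-depth of clay below the ground surface: z = 3.5 + 3.9/2 = 5.45 m.
Total vertical stress at mid-clay: σ_v = 18.4×3.5 + 18.8×1.95 = 101.06 kPa.
Pore pressure: u = 9.81×(5.45 − 0) = 53.465 kPa.
Initial effective stress: σ'_0 = σ_v − u = 101.06 − 53.465 = 47.595 kPa.
Final effective stress: σ'_f = σ'_0 + Δσ = 47.595 + 80.8 = 128.39 kPa.
Normally consolidated clay, so the full stress increment lies on the virgin compression line:
S_c = C_c·H/(1+e₀)·log₁₀(σ'_f/σ'_0) = 0.27×3.9/(1+0.72)×log₁₀(128.39/47.595)
    = 0.61221 × 0.43097 = 0.2638 m

S_c ≈ 264 mm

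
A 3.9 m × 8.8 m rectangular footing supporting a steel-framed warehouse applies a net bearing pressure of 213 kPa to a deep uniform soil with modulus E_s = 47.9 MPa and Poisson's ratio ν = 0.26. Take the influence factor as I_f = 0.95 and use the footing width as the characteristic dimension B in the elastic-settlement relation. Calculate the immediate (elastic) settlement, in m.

Immediate (elastic) settlement: S_e = q·B·(1−ν²)/E_s · I_f.
E_s = 47.9 MPa = 47900 kPa.
S_e = 213 × 3.9 × (1 − 0.26²) / 47900 × 0.95
    = 213 × 3.9 × 0.9324 / 47900 × 0.95
    = 0.01536 m

S_e ≈ 0.0154 m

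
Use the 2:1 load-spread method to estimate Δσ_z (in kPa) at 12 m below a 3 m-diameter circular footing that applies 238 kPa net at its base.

Δσ_z ≈ 9.52 kPa

By the 2:1 method the load spreads at 1 horizontal : 2 vertical, so at depth z the loaded area has grown by z in each plan dimension:
Δσ ≈ qD²/(D+z)² = 238×3²/(3+12)² = 9.52 kPa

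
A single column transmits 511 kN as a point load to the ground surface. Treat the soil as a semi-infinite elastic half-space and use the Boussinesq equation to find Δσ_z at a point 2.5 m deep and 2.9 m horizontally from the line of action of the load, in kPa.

Δσ_z ≈ 4.63 kPa

Boussinesq vertical stress below a point load on an elastic half-space:
Δσ_z = 3P/(2πz²) · [1 + (r/z)²]^(−5/2)
r/z = 2.9/2.5 = 1.16; [1+(r/z)²]^(−5/2) = 0.11868.
Δσ_z = 3×511/(2π×2.5²) × 0.11868 = 39.038 × 0.11868 = 4.633 kPa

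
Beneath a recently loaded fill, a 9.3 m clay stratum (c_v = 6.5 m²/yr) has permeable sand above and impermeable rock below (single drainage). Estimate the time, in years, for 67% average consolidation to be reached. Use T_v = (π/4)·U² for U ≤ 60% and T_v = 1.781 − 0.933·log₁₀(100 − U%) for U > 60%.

t ≈ 4.85 years

Drainage path length: H_d = H = 9.3 m (single drainage).
U > 60%: T_v = 1.781 − 0.933·log₁₀(100 − 67) = 0.36423.
t = T_v·H_d²/c_v = 0.36423×9.3²/6.5 = 4.847 years.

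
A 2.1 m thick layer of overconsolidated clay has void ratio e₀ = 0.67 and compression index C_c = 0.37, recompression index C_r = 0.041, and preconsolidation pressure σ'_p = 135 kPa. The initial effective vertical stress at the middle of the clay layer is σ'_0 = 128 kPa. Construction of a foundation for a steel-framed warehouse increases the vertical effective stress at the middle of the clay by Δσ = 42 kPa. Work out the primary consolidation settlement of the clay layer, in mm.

Final effective stress: σ'_f = 128 + 42 = 170 kPa.
σ'_f = 170 > σ'_p = 135 kPa, so the stress path crosses the preconsolidation pressure — recompression up to σ'_p, then virgin compression beyond:
S_c = H/(1+e₀)·[C_r·log₁₀(σ'_p/σ'_0) + C_c·log₁₀(σ'_f/σ'_p)]
    = 2.1/1.67 × [0.041×log₁₀(135/128) + 0.37×log₁₀(170/135)]
    = 1.2575 × [0.00094808 + 0.037043] = 0.04777 m

S_c ≈ 47.8 mm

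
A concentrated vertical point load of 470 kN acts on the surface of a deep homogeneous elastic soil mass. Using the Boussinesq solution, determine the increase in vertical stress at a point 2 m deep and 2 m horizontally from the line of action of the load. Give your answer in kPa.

Δσ_z ≈ 9.92 kPa

Boussinesq vertical stress below a point load on an elastic half-space:
Δσ_z = 3P/(2πz²) · [1 + (r/z)²]^(−5/2)
r/z = 2/2 = 1; [1+(r/z)²]^(−5/2) = 0.17678.
Δσ_z = 3×470/(2π×2²) × 0.17678 = 56.102 × 0.17678 = 9.918 kPa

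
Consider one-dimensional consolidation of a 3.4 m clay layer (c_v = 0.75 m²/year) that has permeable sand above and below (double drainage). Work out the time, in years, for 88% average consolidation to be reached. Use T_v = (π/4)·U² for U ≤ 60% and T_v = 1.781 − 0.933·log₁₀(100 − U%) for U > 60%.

Drainage path length: H_d = H/2 = 1.7 m (double drainage).
U > 60%: T_v = 1.781 − 0.933·log₁₀(100 − 88) = 0.77412.
t = T_v·H_d²/c_v = 0.77412×1.7²/0.75 = 2.983 years.

t ≈ 2.98 years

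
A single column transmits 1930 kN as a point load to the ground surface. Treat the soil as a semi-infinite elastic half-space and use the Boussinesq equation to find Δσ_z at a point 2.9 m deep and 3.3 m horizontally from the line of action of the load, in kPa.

Δσ_z ≈ 13.7 kPa

Boussinesq vertical stress below a point load on an elastic half-space:
Δσ_z = 3P/(2πz²) · [1 + (r/z)²]^(−5/2)
r/z = 3.3/2.9 = 1.1379; [1+(r/z)²]^(−5/2) = 0.12534.
Δσ_z = 3×1930/(2π×2.9²) × 0.12534 = 109.57 × 0.12534 = 13.73 kPa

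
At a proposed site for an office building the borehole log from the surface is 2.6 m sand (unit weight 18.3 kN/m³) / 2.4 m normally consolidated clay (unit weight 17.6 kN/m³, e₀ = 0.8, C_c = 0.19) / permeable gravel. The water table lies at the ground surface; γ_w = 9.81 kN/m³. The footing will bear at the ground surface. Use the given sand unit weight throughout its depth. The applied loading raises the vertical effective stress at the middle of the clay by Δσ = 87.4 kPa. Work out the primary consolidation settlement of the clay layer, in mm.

Mid-depth of clay below the ground surface: z = 2.6 + 2.4/2 = 3.8 m.
Total vertical stress at mid-clay: σ_v = 18.3×2.6 + 17.6×1.2 = 68.7 kPa.
Pore pressure: u = 9.81×(3.8 − 0) = 37.278 kPa.
Initial effective stress: σ'_0 = σ_v − u = 68.7 − 37.278 = 31.422 kPa.
Final effective stress: σ'_f = σ'_0 + Δσ = 31.422 + 87.4 = 118.82 kPa.
Normally consolidated clay, so the full stress increment lies on the virgin compression line:
S_c = C_c·H/(1+e₀)·log₁₀(σ'_f/σ'_0) = 0.19×2.4/(1+0.8)×log₁₀(118.82/31.422)
    = 0.25333 × 0.57766 = 0.1463 m

S_c ≈ 146 mm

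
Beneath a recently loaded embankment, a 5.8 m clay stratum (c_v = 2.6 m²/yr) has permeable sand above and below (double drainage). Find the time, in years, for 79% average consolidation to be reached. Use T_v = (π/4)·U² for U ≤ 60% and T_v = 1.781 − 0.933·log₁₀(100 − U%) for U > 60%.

t ≈ 1.77 years

Drainage path length: H_d = H/2 = 2.9 m (double drainage).
U > 60%: T_v = 1.781 − 0.933·log₁₀(100 − 79) = 0.54737.
t = T_v·H_d²/c_v = 0.54737×2.9²/2.6 = 1.771 years.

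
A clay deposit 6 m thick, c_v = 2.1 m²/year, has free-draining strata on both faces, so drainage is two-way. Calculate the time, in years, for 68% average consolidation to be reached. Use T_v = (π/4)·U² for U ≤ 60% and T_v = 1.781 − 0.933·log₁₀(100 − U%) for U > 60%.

Drainage path length: H_d = H/2 = 3 m (double drainage).
U > 60%: T_v = 1.781 − 0.933·log₁₀(100 − 68) = 0.3767.
t = T_v·H_d²/c_v = 0.3767×3²/2.1 = 1.614 years.

t ≈ 1.61 years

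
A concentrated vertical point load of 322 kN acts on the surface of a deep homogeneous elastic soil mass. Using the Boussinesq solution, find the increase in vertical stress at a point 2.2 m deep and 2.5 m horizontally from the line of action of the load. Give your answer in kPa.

Boussinesq vertical stress below a point load on an elastic half-space:
Δσ_z = 3P/(2πz²) · [1 + (r/z)²]^(−5/2)
r/z = 2.5/2.2 = 1.1364; [1+(r/z)²]^(−5/2) = 0.12583.
Δσ_z = 3×322/(2π×2.2²) × 0.12583 = 31.765 × 0.12583 = 3.997 kPa

Δσ_z ≈ 4 kPa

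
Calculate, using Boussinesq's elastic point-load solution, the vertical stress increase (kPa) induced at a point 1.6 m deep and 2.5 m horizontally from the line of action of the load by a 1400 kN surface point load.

Δσ_z ≈ 11.9 kPa

Boussinesq vertical stress below a point load on an elastic half-space:
Δσ_z = 3P/(2πz²) · [1 + (r/z)²]^(−5/2)
r/z = 2.5/1.6 = 1.5625; [1+(r/z)²]^(−5/2) = 0.045516.
Δσ_z = 3×1400/(2π×1.6²) × 0.045516 = 261.11 × 0.045516 = 11.88 kPa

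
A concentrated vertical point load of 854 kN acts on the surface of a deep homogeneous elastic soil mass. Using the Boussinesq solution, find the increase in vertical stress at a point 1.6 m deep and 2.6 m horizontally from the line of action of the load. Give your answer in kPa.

Boussinesq vertical stress below a point load on an elastic half-space:
Δσ_z = 3P/(2πz²) · [1 + (r/z)²]^(−5/2)
r/z = 2.6/1.6 = 1.625; [1+(r/z)²]^(−5/2) = 0.039542.
Δσ_z = 3×854/(2π×1.6²) × 0.039542 = 159.28 × 0.039542 = 6.298 kPa

Δσ_z ≈ 6.3 kPa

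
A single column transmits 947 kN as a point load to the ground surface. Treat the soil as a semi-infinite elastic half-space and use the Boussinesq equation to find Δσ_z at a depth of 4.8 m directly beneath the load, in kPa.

Boussinesq vertical stress below a point load on an elastic half-space:
Δσ_z = 3P/(2πz²) · [1 + (r/z)²]^(−5/2)
r/z = 0/4.8 = 0; [1+(r/z)²]^(−5/2) = 1.
Δσ_z = 3×947/(2π×4.8²) × 1 = 19.625 × 1 = 19.62 kPa

Δσ_z ≈ 19.6 kPa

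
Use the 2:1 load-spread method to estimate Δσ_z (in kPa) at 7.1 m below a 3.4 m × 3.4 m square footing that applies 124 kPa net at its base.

Δσ_z ≈ 13 kPa

By the 2:1 method the load spreads at 1 horizontal : 2 vertical, so at depth z the loaded area has grown by z in each plan dimension:
Δσ = qBL/((B+z)(L+z)) = 124×3.4×3.4/((3.4+7.1)(3.4+7.1)) = 13.002 kPa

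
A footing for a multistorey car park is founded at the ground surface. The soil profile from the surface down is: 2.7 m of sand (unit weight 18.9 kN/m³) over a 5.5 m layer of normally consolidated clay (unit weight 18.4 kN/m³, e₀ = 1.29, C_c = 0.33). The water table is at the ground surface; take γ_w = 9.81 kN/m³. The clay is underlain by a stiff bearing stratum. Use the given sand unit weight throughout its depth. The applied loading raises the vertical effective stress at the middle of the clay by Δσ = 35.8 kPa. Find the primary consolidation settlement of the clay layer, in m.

Mid-depth of clay below the ground surface: z = 2.7 + 5.5/2 = 5.45 m.
Total vertical stress at mid-clay: σ_v = 18.9×2.7 + 18.4×2.75 = 101.63 kPa.
Pore pressure: u = 9.81×(5.45 − 0) = 53.465 kPa.
Initial effective stress: σ'_0 = σ_v − u = 101.63 − 53.465 = 48.165 kPa.
Final effective stress: σ'_f = σ'_0 + Δσ = 48.165 + 35.8 = 83.965 kPa.
Normally consolidated clay, so the full stress increment lies on the virgin compression line:
S_c = C_c·H/(1+e₀)·log₁₀(σ'_f/σ'_0) = 0.33×5.5/(1+1.29)×log₁₀(83.965/48.165)
    = 0.79258 × 0.24137 = 0.1913 m

S_c ≈ 0.191 m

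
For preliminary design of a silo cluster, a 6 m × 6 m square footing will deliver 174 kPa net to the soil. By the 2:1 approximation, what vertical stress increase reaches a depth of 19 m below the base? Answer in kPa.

Δσ_z ≈ 10 kPa

By the 2:1 method the load spreads at 1 horizontal : 2 vertical, so at depth z the loaded area has grown by z in each plan dimension:
Δσ = qBL/((B+z)(L+z)) = 174×6×6/((6+19)(6+19)) = 10.022 kPa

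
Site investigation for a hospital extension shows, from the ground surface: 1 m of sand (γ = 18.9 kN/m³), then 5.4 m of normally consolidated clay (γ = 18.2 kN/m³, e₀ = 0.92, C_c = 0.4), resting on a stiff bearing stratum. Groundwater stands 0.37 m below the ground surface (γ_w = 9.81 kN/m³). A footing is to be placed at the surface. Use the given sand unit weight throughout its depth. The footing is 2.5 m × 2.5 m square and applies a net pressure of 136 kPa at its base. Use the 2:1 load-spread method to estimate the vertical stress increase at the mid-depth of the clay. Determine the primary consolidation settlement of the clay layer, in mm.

S_c ≈ 237 mm

Mid-depth of clay below the ground surface: z = 1 + 5.4/2 = 3.7 m.
Total vertical stress at mid-clay: σ_v = 18.9×1 + 18.2×2.7 = 68.04 kPa.
Pore pressure: u = 9.81×(3.7 − 0.37) = 32.667 kPa.
Initial effective stress: σ'_0 = σ_v − u = 68.04 − 32.667 = 35.373 kPa.
Stress increase at mid-clay by the 2:1 spreading method:
Δσ = qBL/((B+z)(L+z)) = 136×2.5×2.5/((2.5+3.7)(2.5+3.7)) = 22.112 kPa
Final effective stress: σ'_f = σ'_0 + Δσ = 35.373 + 22.112 = 57.485 kPa.
Normally consolidated clay, so the full stress increment lies on the virgin compression line:
S_c = C_c·H/(1+e₀)·log₁₀(σ'_f/σ'_0) = 0.4×5.4/(1+0.92)×log₁₀(57.485/35.373)
    = 1.125 × 0.21088 = 0.2372 m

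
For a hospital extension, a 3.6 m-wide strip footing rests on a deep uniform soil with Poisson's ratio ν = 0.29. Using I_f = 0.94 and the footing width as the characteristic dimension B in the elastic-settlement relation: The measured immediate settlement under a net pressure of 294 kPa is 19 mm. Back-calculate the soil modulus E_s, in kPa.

E_s ≈ 48000 kPa

S_e = q·B·(1−ν²)/E_s · I_f  ⇒  E_s = q·B·(1−ν²)·I_f / S_e.
E_s = 294 × 3.6 × 0.9159 × 0.94 / 0.019 = 47960 kPa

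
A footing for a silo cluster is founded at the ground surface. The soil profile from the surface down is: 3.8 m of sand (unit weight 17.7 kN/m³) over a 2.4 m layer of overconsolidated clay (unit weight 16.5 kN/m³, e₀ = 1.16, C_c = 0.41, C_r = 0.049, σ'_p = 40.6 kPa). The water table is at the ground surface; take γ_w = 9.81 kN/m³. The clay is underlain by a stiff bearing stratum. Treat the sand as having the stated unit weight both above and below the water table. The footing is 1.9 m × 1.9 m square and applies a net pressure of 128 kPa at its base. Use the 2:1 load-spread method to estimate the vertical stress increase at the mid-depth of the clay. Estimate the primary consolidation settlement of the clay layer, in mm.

Mid-depth of clay below the ground surface: z = 3.8 + 2.4/2 = 5 m.
Total vertical stress at mid-clay: σ_v = 17.7×3.8 + 16.5×1.2 = 87.06 kPa.
Pore pressure: u = 9.81×(5 − 0) = 49.05 kPa.
Initial effective stress: σ'_0 = σ_v − u = 87.06 − 49.05 = 38.01 kPa.
Stress increase at mid-clay by the 2:1 spreading method:
Δσ = qBL/((B+z)(L+z)) = 128×1.9×1.9/((1.9+5)(1.9+5)) = 9.7055 kPa
Final effective stress: σ'_f = 38.01 + 9.7055 = 47.715 kPa.
σ'_f = 47.715 > σ'_p = 40.6 kPa, so the stress path crosses the preconsolidation pressure — recompression up to σ'_p, then virgin compression beyond:
S_c = H/(1+e₀)·[C_r·log₁₀(σ'_p/σ'_0) + C_c·log₁₀(σ'_f/σ'_p)]
    = 2.4/2.16 × [0.049×log₁₀(40.6/38.01) + 0.41×log₁₀(47.715/40.6)]
    = 1.1111 × [0.0014028 + 0.028753] = 0.03351 m

S_c ≈ 33.5 mm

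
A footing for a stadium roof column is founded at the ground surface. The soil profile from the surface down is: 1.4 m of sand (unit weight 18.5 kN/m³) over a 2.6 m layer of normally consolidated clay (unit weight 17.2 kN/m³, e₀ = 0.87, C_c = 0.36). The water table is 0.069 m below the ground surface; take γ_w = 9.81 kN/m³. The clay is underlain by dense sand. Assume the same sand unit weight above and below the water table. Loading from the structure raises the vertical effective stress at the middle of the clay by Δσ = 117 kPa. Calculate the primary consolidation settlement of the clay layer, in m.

Mid-depth of clay below the ground surface: z = 1.4 + 2.6/2 = 2.7 m.
Total vertical stress at mid-clay: σ_v = 18.5×1.4 + 17.2×1.3 = 48.26 kPa.
Pore pressure: u = 9.81×(2.7 − 0.069) = 25.81 kPa.
Initial effective stress: σ'_0 = σ_v − u = 48.26 − 25.81 = 22.45 kPa.
Final effective stress: σ'_f = σ'_0 + Δσ = 22.45 + 117 = 139.45 kPa.
Normally consolidated clay, so the full stress increment lies on the virgin compression line:
S_c = C_c·H/(1+e₀)·log₁₀(σ'_f/σ'_0) = 0.36×2.6/(1+0.87)×log₁₀(139.45/22.45)
    = 0.50053 × 0.7932 = 0.397 m

S_c ≈ 0.397 m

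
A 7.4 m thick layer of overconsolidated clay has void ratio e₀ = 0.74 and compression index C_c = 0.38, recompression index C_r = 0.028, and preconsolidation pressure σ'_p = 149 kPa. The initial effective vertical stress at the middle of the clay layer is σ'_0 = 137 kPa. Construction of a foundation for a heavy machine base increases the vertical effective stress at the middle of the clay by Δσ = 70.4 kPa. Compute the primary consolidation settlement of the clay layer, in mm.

S_c ≈ 236 mm

Final effective stress: σ'_f = 137 + 70.4 = 207.4 kPa.
σ'_f = 207.4 > σ'_p = 149 kPa, so the stress path crosses the preconsolidation pressure — recompression up to σ'_p, then virgin compression beyond:
S_c = H/(1+e₀)·[C_r·log₁₀(σ'_p/σ'_0) + C_c·log₁₀(σ'_f/σ'_p)]
    = 7.4/1.74 × [0.028×log₁₀(149/137) + 0.38×log₁₀(207.4/149)]
    = 4.2529 × [0.001021 + 0.054577] = 0.2365 m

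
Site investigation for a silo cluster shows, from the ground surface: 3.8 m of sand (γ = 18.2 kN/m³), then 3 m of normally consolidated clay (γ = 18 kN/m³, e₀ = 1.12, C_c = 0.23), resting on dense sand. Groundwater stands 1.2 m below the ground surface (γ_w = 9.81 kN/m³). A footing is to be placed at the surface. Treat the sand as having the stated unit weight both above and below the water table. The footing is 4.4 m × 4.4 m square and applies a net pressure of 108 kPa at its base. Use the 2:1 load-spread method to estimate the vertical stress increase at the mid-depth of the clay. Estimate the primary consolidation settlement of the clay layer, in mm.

Mid-depth of clay below the ground surface: z = 3.8 + 3/2 = 5.3 m.
Total vertical stress at mid-clay: σ_v = 18.2×3.8 + 18×1.5 = 96.16 kPa.
Pore pressure: u = 9.81×(5.3 − 1.2) = 40.221 kPa.
Initial effective stress: σ'_0 = σ_v − u = 96.16 − 40.221 = 55.939 kPa.
Stress increase at mid-clay by the 2:1 spreading method:
Δσ = qBL/((B+z)(L+z)) = 108×4.4×4.4/((4.4+5.3)(4.4+5.3)) = 22.222 kPa
Final effective stress: σ'_f = σ'_0 + Δσ = 55.939 + 22.222 = 78.161 kPa.
Normally consolidated clay, so the full stress increment lies on the virgin compression line:
S_c = C_c·H/(1+e₀)·log₁₀(σ'_f/σ'_0) = 0.23×3/(1+1.12)×log₁₀(78.161/55.939)
    = 0.32547 × 0.14528 = 0.04728 m

S_c ≈ 47.3 mm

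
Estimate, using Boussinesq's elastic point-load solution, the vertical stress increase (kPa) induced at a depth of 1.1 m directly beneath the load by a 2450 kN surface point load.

Δσ_z ≈ 967 kPa

Boussinesq vertical stress below a point load on an elastic half-space:
Δσ_z = 3P/(2πz²) · [1 + (r/z)²]^(−5/2)
r/z = 0/1.1 = 0; [1+(r/z)²]^(−5/2) = 1.
Δσ_z = 3×2450/(2π×1.1²) × 1 = 966.77 × 1 = 966.8 kPa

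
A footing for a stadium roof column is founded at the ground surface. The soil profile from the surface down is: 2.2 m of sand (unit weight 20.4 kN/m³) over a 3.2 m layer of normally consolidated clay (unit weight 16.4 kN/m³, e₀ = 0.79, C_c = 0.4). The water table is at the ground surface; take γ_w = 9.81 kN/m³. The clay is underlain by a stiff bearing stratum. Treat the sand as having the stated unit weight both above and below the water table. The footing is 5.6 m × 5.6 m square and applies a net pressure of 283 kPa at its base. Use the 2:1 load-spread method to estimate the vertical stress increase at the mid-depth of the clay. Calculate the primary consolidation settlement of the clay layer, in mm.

S_c ≈ 428 mm

Mid-depth of clay below the ground surface: z = 2.2 + 3.2/2 = 3.8 m.
Total vertical stress at mid-clay: σ_v = 20.4×2.2 + 16.4×1.6 = 71.12 kPa.
Pore pressure: u = 9.81×(3.8 − 0) = 37.278 kPa.
Initial effective stress: σ'_0 = σ_v − u = 71.12 − 37.278 = 33.842 kPa.
Stress increase at mid-clay by the 2:1 spreading method:
Δσ = qBL/((B+z)(L+z)) = 283×5.6×5.6/((5.6+3.8)(5.6+3.8)) = 100.44 kPa
Final effective stress: σ'_f = σ'_0 + Δσ = 33.842 + 100.44 = 134.28 kPa.
Normally consolidated clay, so the full stress increment lies on the virgin compression line:
S_c = C_c·H/(1+e₀)·log₁₀(σ'_f/σ'_0) = 0.4×3.2/(1+0.79)×log₁₀(134.28/33.842)
    = 0.71508 × 0.59856 = 0.428 m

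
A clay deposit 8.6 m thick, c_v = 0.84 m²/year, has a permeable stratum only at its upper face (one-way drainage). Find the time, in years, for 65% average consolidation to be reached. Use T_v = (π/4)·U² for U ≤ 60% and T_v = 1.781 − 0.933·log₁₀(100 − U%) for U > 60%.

Drainage path length: H_d = H = 8.6 m (single drainage).
U > 60%: T_v = 1.781 − 0.933·log₁₀(100 − 65) = 0.34038.
t = T_v·H_d²/c_v = 0.34038×8.6²/0.84 = 29.97 years.

t ≈ 30 years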